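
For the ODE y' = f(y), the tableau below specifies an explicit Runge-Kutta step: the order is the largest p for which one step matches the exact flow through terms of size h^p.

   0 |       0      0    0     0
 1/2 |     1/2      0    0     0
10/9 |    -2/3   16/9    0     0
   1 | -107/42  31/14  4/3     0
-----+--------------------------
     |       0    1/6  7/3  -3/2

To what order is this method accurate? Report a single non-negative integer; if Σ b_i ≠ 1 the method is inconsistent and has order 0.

1

b = (0, 1/6, 7/3, -3/2)
c = (0, 1/2, 10/9, 1)
Ac = (0, 0, 8/9, 1957/756)
Σ b_i: 1/6·1 + 7/3·1 + (-3/2)·1 = 1 ✓
b·c: 1/6·1/2 + 7/3·10/9 + (-3/2)·1 = 127/108 ≠ 1/2 ⇒ order 1.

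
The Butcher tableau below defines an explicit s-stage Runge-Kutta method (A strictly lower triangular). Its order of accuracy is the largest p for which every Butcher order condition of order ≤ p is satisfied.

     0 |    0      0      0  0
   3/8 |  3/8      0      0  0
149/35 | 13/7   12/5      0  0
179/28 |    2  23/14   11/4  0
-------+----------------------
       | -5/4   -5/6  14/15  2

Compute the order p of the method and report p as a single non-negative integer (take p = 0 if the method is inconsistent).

0

b = (-5/4, -5/6, 14/15, 2)
c = (0, 3/8, 149/35, 179/28)
Ac = (0, 0, 9/10, 6901/560)
Σ b_i: (-5/4)·1 + (-5/6)·1 + 14/15·1 + 2·1 = 17/20 ≠ 1 ⇒ order 0.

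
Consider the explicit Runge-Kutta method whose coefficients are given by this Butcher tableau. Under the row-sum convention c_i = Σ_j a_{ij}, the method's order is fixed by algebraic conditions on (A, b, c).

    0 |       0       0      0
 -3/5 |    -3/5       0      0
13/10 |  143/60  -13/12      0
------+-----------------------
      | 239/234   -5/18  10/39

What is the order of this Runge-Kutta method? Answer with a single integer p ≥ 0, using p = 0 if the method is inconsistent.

3

b = (239/234, -5/18, 10/39)
c = (0, -3/5, 13/10)
Ac = (0, 0, 13/20)
Σ b_i: 239/234·1 + (-5/18)·1 + 10/39·1 = 1 ✓
b·c: (-5/18)·(-3/5) + 10/39·13/10 = 1/2 ✓
b·c²: (-5/18)·9/25 + 10/39·169/100 = 1/3 ✓
b·Ac: 10/39·13/20 = 1/6 ✓; 3 stages ⇒ order 3.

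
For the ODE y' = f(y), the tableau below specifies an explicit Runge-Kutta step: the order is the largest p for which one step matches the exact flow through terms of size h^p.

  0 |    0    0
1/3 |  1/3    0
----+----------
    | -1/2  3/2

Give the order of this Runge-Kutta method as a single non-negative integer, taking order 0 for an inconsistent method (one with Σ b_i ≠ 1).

2

b = (-1/2, 3/2)
c = (0, 1/3)
Σ b_i: (-1/2)·1 + 3/2·1 = 1 ✓
b·c: 3/2·1/3 = 1/2 ✓; 2 stages ⇒ order 2.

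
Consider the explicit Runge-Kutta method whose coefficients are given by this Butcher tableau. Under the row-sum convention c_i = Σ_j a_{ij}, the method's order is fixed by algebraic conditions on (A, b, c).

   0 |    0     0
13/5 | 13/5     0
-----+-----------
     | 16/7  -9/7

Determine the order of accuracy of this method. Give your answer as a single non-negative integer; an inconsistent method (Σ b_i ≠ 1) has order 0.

b = (16/7, -9/7)
c = (0, 13/5)
Σ b_i: 16/7·1 + (-9/7)·1 = 1 ✓
b·c: (-9/7)·13/5 = -117/35 ≠ 1/2 ⇒ order 1.

1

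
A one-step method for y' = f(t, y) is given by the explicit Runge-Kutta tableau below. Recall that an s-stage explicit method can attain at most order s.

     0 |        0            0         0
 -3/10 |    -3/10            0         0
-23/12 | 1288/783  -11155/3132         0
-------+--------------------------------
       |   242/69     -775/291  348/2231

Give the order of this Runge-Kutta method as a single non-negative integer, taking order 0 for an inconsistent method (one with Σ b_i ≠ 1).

3

b = (242/69, -775/291, 348/2231)
c = (0, -3/10, -23/12)
Ac = (0, 0, 2231/2088)
Σ b_i: 242/69·1 + (-775/291)·1 + 348/2231·1 = 1 ✓
b·c: (-775/291)·(-3/10) + 348/2231·(-23/12) = 1/2 ✓
b·c²: (-775/291)·9/100 + 348/2231·529/144 = 1/3 ✓
b·Ac: 348/2231·2231/2088 = 1/6 ✓; 3 stages ⇒ order 3.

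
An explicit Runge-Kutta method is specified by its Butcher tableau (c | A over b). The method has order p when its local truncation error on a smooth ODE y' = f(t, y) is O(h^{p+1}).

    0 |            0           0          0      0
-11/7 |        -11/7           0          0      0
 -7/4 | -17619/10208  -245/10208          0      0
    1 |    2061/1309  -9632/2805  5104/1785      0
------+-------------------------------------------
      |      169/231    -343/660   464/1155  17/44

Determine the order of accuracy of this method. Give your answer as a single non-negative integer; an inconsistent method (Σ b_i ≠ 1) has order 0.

b = (169/231, -343/660, 464/1155, 17/44)
c = (0, -11/7, -7/4, 1)
Ac = (0, 0, 35/928, 20/51)
Σ b_i: 169/231·1 + (-343/660)·1 + 464/1155·1 + 17/44·1 = 1 ✓
b·c: (-343/660)·(-11/7) + 464/1155·(-7/4) + 17/44·1 = 1/2 ✓
b·c²: (-343/660)·121/49 + 464/1155·49/16 + 17/44·1 = 1/3 ✓
b·Ac: 464/1155·35/928 + 17/44·20/51 = 1/6 ✓
b·c³: (-343/660)·(-1331/343) + 464/1155·(-343/64) + 17/44·1 = 1/4 ✓
b·(c∘Ac): 464/1155·(-245/3712) + 17/44·20/51 = 1/8 ✓
b·Ac²: 464/1155·(-55/928) + 17/44·33/119 = 1/12 ✓
b·A²c: 17/44·11/102 = 1/24 ✓; 4 stages ⇒ order 4.

4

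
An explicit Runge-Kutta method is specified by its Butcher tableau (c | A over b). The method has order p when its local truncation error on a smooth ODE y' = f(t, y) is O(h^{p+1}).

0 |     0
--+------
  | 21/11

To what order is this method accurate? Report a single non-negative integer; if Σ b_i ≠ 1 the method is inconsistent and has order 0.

0

b = (21/11)
c = (0)
Σ b_i: 21/11·1 = 21/11 ≠ 1 ⇒ order 0.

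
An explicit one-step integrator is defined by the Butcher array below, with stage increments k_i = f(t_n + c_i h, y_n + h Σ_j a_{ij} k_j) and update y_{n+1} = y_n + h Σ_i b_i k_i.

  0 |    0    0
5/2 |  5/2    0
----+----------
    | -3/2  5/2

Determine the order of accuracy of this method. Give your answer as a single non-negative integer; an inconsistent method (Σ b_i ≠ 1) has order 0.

1

b = (-3/2, 5/2)
c = (0, 5/2)
Σ b_i: (-3/2)·1 + 5/2·1 = 1 ✓
b·c: 5/2·5/2 = 25/4 ≠ 1/2 ⇒ order 1.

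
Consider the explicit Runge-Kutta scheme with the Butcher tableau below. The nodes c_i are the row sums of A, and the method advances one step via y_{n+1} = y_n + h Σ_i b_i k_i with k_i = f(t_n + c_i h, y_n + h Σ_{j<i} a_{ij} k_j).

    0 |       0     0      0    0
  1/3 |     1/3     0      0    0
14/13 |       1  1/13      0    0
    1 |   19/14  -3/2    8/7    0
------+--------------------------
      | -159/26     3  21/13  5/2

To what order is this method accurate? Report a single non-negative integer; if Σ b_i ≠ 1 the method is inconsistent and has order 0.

1

b = (-159/26, 3, 21/13, 5/2)
c = (0, 1/3, 14/13, 1)
Ac = (0, 0, 1/39, 19/26)
Σ b_i: (-159/26)·1 + 3·1 + 21/13·1 + 5/2·1 = 1 ✓
b·c: 3·1/3 + 21/13·14/13 + 5/2·1 = 1771/338 ≠ 1/2 ⇒ order 1.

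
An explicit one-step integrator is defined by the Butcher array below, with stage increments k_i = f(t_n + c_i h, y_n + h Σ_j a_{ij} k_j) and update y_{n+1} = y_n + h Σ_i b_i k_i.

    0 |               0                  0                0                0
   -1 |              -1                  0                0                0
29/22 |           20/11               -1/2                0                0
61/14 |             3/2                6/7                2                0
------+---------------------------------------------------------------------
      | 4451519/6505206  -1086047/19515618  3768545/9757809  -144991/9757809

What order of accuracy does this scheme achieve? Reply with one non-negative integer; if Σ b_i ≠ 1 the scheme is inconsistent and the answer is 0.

b = (4451519/6505206, -1086047/19515618, 3768545/9757809, -144991/9757809)
c = (0, -1, 29/22, 61/14)
Ac = (0, 0, 1/2, 137/77)
Σ b_i: 4451519/6505206·1 + (-1086047/19515618)·1 + 3768545/9757809·1 + (-144991/9757809)·1 = 1 ✓
b·c: (-1086047/19515618)·(-1) + 3768545/9757809·29/22 + (-144991/9757809)·61/14 = 1/2 ✓
b·c²: (-1086047/19515618)·1 + 3768545/9757809·841/484 + (-144991/9757809)·3721/196 = 1/3 ✓
b·Ac: 3768545/9757809·1/2 + (-144991/9757809)·137/77 = 1/6 ✓
b·c³: (-1086047/19515618)·(-1) + 3768545/9757809·24389/10648 + (-144991/9757809)·226981/2744 = -289389043/1001801724 ≠ 1/4 ⇒ order 3.
b·(c∘Ac): 3768545/9757809·29/44 + (-144991/9757809)·8357/1078 = 1813063/13010412 ≠ 1/8
b·Ac²: 3768545/9757809·(-1/2) + (-144991/9757809)·7339/1694 = -9212222/35778633 ≠ 1/12
b·A²c: (-144991/9757809)·1 = -144991/9757809 ≠ 1/24

3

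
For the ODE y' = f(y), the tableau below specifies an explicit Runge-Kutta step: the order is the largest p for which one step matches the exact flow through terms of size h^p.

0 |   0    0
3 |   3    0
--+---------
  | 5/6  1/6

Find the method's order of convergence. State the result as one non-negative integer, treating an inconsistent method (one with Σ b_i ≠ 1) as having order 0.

2

b = (5/6, 1/6)
c = (0, 3)
Σ b_i: 5/6·1 + 1/6·1 = 1 ✓
b·c: 1/6·3 = 1/2 ✓; 2 stages ⇒ order 2.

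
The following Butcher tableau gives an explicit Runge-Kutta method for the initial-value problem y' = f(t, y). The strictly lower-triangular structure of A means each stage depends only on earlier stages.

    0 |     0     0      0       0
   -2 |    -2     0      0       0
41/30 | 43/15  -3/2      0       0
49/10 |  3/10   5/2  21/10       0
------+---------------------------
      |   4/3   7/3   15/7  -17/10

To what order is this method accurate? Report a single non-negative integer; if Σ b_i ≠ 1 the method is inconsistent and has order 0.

b = (4/3, 7/3, 15/7, -17/10)
c = (0, -2, 41/30, 49/10)
Ac = (0, 0, 3, -213/100)
Σ b_i: 4/3·1 + 7/3·1 + 15/7·1 + (-17/10)·1 = 863/210 ≠ 1 ⇒ order 0.

0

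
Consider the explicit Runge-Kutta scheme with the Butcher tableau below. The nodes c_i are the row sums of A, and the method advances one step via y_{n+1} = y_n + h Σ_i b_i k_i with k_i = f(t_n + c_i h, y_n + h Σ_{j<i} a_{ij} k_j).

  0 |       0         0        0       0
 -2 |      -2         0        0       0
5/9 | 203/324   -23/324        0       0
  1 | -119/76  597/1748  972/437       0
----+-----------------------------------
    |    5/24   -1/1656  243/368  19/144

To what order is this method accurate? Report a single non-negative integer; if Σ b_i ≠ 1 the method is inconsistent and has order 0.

4

b = (5/24, -1/1656, 243/368, 19/144)
c = (0, -2, 5/9, 1)
Ac = (0, 0, 23/162, 21/38)
Σ b_i: 5/24·1 + (-1/1656)·1 + 243/368·1 + 19/144·1 = 1 ✓
b·c: (-1/1656)·(-2) + 243/368·5/9 + 19/144·1 = 1/2 ✓
b·c²: (-1/1656)·4 + 243/368·25/81 + 19/144·1 = 1/3 ✓
b·Ac: 243/368·23/162 + 19/144·21/38 = 1/6 ✓
b·c³: (-1/1656)·(-8) + 243/368·125/729 + 19/144·1 = 1/4 ✓
b·(c∘Ac): 243/368·115/1458 + 19/144·21/38 = 1/8 ✓
b·Ac²: 243/368·(-23/81) + 19/144·39/19 = 1/12 ✓
b·A²c: 19/144·6/19 = 1/24 ✓; 4 stages ⇒ order 4.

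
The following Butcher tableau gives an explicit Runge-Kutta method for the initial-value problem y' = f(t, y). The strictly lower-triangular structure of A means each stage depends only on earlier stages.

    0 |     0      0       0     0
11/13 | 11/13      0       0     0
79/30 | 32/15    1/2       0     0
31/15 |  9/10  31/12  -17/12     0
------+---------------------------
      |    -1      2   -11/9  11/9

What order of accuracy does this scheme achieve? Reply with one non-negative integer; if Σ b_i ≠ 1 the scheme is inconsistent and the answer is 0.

1

b = (-1, 2, -11/9, 11/9)
c = (0, 11/13, 79/30, 31/15)
Ac = (0, 0, 11/26, -7229/4680)
Σ b_i: (-1)·1 + 2·1 + (-11/9)·1 + 11/9·1 = 1 ✓
b·c: 2·11/13 + (-11/9)·79/30 + 11/9·31/15 = 3509/3510 ≠ 1/2 ⇒ order 1.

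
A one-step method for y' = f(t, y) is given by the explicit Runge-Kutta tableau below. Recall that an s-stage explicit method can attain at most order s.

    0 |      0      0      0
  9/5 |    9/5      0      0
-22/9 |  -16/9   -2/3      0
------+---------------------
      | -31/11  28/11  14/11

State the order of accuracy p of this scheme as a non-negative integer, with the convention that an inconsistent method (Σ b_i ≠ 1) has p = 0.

1

b = (-31/11, 28/11, 14/11)
c = (0, 9/5, -22/9)
Ac = (0, 0, -6/5)
Σ b_i: (-31/11)·1 + 28/11·1 + 14/11·1 = 1 ✓
b·c: 28/11·9/5 + 14/11·(-22/9) = 728/495 ≠ 1/2 ⇒ order 1.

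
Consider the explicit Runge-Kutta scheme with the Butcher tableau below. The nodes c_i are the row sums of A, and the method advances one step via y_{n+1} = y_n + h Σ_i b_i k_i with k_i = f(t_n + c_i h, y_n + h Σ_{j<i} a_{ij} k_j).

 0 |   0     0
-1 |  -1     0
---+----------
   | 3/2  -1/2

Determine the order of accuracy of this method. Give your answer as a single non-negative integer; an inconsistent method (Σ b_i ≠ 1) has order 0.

b = (3/2, -1/2)
c = (0, -1)
Σ b_i: 3/2·1 + (-1/2)·1 = 1 ✓
b·c: (-1/2)·(-1) = 1/2 ✓; 2 stages ⇒ order 2.

2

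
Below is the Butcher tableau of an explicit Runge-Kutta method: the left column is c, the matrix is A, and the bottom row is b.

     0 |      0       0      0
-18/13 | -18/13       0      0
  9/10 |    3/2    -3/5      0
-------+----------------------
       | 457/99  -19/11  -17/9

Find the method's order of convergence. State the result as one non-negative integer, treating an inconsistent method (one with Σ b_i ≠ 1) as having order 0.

b = (457/99, -19/11, -17/9)
c = (0, -18/13, 9/10)
Ac = (0, 0, 54/65)
Σ b_i: 457/99·1 + (-19/11)·1 + (-17/9)·1 = 1 ✓
b·c: (-19/11)·(-18/13) + (-17/9)·9/10 = 989/1430 ≠ 1/2 ⇒ order 1.

1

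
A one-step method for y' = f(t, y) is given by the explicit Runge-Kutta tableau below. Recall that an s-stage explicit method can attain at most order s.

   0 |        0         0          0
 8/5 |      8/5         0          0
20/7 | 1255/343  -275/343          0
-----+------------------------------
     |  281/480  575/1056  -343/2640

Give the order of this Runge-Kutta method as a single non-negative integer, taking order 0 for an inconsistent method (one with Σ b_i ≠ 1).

3

b = (281/480, 575/1056, -343/2640)
c = (0, 8/5, 20/7)
Ac = (0, 0, -440/343)
Σ b_i: 281/480·1 + 575/1056·1 + (-343/2640)·1 = 1 ✓
b·c: 575/1056·8/5 + (-343/2640)·20/7 = 1/2 ✓
b·c²: 575/1056·64/25 + (-343/2640)·400/49 = 1/3 ✓
b·Ac: (-343/2640)·(-440/343) = 1/6 ✓; 3 stages ⇒ order 3.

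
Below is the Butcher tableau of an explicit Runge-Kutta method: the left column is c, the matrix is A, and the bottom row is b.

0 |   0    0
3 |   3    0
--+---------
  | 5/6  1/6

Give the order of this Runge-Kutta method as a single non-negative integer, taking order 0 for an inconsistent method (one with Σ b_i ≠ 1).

2

b = (5/6, 1/6)
c = (0, 3)
Σ b_i: 5/6·1 + 1/6·1 = 1 ✓
b·c: 1/6·3 = 1/2 ✓; 2 stages ⇒ order 2.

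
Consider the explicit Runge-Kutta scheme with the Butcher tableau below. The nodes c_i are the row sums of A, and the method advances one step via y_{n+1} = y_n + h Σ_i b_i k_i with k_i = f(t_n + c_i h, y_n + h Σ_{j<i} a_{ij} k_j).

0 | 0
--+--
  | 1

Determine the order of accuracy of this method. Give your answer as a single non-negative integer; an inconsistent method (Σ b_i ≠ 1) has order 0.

1

b = (1)
c = (0)
Σ b_i: 1·1 = 1 ✓; 1 stage ⇒ order 1.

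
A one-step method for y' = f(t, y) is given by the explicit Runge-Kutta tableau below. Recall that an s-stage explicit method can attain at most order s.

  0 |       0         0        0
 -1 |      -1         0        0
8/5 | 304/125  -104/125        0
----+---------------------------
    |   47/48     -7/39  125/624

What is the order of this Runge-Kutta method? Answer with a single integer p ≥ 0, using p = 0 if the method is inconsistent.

3

b = (47/48, -7/39, 125/624)
c = (0, -1, 8/5)
Ac = (0, 0, 104/125)
Σ b_i: 47/48·1 + (-7/39)·1 + 125/624·1 = 1 ✓
b·c: (-7/39)·(-1) + 125/624·8/5 = 1/2 ✓
b·c²: (-7/39)·1 + 125/624·64/25 = 1/3 ✓
b·Ac: 125/624·104/125 = 1/6 ✓; 3 stages ⇒ order 3.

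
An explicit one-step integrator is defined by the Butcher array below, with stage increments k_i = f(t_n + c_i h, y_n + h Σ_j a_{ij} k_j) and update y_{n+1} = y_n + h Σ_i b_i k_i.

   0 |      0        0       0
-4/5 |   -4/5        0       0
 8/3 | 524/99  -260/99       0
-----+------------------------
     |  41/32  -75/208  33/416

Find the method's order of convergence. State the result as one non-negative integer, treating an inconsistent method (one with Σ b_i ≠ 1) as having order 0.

3

b = (41/32, -75/208, 33/416)
c = (0, -4/5, 8/3)
Ac = (0, 0, 208/99)
Σ b_i: 41/32·1 + (-75/208)·1 + 33/416·1 = 1 ✓
b·c: (-75/208)·(-4/5) + 33/416·8/3 = 1/2 ✓
b·c²: (-75/208)·16/25 + 33/416·64/9 = 1/3 ✓
b·Ac: 33/416·208/99 = 1/6 ✓; 3 stages ⇒ order 3.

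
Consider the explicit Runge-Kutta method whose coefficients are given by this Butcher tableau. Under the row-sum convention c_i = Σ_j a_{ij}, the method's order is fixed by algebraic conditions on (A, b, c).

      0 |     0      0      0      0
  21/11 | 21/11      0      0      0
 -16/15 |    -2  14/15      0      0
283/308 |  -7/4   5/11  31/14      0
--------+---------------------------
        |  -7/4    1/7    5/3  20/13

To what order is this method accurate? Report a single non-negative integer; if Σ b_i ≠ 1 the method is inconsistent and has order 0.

0

b = (-7/4, 1/7, 5/3, 20/13)
c = (0, 21/11, -16/15, 283/308)
Ac = (0, 0, 98/55, -18983/12705)
Σ b_i: (-7/4)·1 + 1/7·1 + 5/3·1 + 20/13·1 = 1745/1092 ≠ 1 ⇒ order 0.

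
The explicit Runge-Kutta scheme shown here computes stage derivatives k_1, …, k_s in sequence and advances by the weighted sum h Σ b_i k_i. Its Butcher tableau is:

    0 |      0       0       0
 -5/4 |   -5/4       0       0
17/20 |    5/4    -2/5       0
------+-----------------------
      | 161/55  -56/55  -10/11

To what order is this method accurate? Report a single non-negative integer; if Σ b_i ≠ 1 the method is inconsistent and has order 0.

b = (161/55, -56/55, -10/11)
c = (0, -5/4, 17/20)
Ac = (0, 0, 1/2)
Σ b_i: 161/55·1 + (-56/55)·1 + (-10/11)·1 = 1 ✓
b·c: (-56/55)·(-5/4) + (-10/11)·17/20 = 1/2 ✓
b·c²: (-56/55)·25/16 + (-10/11)·289/400 = -989/440 ≠ 1/3 ⇒ order 2.
b·Ac: (-10/11)·1/2 = -5/11 ≠ 1/6

2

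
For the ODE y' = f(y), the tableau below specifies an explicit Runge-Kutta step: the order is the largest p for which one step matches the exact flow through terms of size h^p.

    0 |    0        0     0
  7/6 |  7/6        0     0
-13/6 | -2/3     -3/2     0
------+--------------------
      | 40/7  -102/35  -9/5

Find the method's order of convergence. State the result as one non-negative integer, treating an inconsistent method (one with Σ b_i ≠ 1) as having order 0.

b = (40/7, -102/35, -9/5)
c = (0, 7/6, -13/6)
Ac = (0, 0, -7/4)
Σ b_i: 40/7·1 + (-102/35)·1 + (-9/5)·1 = 1 ✓
b·c: (-102/35)·7/6 + (-9/5)·(-13/6) = 1/2 ✓
b·c²: (-102/35)·49/36 + (-9/5)·169/36 = -149/12 ≠ 1/3 ⇒ order 2.
b·Ac: (-9/5)·(-7/4) = 63/20 ≠ 1/6

2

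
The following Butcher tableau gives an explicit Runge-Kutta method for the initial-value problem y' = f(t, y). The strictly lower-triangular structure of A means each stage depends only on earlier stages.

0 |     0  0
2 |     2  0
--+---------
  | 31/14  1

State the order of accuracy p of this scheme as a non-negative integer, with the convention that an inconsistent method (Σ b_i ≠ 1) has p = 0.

b = (31/14, 1)
c = (0, 2)
Σ b_i: 31/14·1 + 1·1 = 45/14 ≠ 1 ⇒ order 0.

0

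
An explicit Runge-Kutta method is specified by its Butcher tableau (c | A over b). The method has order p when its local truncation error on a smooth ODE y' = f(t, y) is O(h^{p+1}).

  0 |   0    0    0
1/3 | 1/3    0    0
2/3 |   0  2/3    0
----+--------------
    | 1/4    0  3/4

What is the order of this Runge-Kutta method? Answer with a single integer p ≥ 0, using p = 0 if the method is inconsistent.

3

b = (1/4, 0, 3/4)
c = (0, 1/3, 2/3)
Ac = (0, 0, 2/9)
Σ b_i: 1/4·1 + 3/4·1 = 1 ✓
b·c: 3/4·2/3 = 1/2 ✓
b·c²: 3/4·4/9 = 1/3 ✓
b·Ac: 3/4·2/9 = 1/6 ✓; 3 stages ⇒ order 3.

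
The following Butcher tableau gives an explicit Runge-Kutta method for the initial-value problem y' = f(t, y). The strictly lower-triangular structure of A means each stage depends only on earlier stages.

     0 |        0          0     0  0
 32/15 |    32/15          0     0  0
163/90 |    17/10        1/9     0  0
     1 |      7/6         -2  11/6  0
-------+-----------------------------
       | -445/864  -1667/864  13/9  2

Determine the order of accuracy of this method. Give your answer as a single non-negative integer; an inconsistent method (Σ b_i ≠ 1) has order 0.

b = (-445/864, -1667/864, 13/9, 2)
c = (0, 32/15, 163/90, 1)
Ac = (0, 0, 32/135, -511/540)
Σ b_i: (-445/864)·1 + (-1667/864)·1 + 13/9·1 + 2·1 = 1 ✓
b·c: (-1667/864)·32/15 + 13/9·163/90 + 2·1 = 1/2 ✓
b·c²: (-1667/864)·1024/225 + 13/9·26569/8100 + 2·1 = -148931/72900 ≠ 1/3 ⇒ order 2.
b·Ac: 13/9·32/135 + 2·(-511/540) = -3767/2430 ≠ 1/6

2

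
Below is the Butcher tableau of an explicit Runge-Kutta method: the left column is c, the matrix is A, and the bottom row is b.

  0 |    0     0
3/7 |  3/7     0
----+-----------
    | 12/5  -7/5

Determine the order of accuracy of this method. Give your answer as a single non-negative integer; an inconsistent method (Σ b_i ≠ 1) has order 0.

1

b = (12/5, -7/5)
c = (0, 3/7)
Σ b_i: 12/5·1 + (-7/5)·1 = 1 ✓
b·c: (-7/5)·3/7 = -3/5 ≠ 1/2 ⇒ order 1.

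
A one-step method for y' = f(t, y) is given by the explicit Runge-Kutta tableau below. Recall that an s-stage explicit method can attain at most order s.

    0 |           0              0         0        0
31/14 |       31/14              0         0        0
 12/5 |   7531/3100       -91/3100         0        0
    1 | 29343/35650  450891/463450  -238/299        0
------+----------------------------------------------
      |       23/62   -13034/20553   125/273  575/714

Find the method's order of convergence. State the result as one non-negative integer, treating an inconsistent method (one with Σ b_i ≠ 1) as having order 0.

4

b = (23/62, -13034/20553, 125/273, 575/714)
c = (0, 31/14, 12/5, 1)
Ac = (0, 0, -13/200, 561/2300)
Σ b_i: 23/62·1 + (-13034/20553)·1 + 125/273·1 + 575/714·1 = 1 ✓
b·c: (-13034/20553)·31/14 + 125/273·12/5 + 575/714·1 = 1/2 ✓
b·c²: (-13034/20553)·961/196 + 125/273·144/25 + 575/714·1 = 1/3 ✓
b·Ac: 125/273·(-13/200) + 575/714·561/2300 = 1/6 ✓
b·c³: (-13034/20553)·29791/2744 + 125/273·1728/125 + 575/714·1 = 1/4 ✓
b·(c∘Ac): 125/273·(-39/250) + 575/714·561/2300 = 1/8 ✓
b·Ac²: 125/273·(-403/2800) + 575/714·5967/32200 = 1/12 ✓
b·A²c: 575/714·119/2300 = 1/24 ✓; 4 stages ⇒ order 4.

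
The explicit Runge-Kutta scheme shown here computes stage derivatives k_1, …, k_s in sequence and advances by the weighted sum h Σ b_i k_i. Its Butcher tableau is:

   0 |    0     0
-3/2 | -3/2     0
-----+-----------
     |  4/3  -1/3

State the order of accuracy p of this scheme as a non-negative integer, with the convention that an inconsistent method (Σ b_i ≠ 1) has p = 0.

b = (4/3, -1/3)
c = (0, -3/2)
Σ b_i: 4/3·1 + (-1/3)·1 = 1 ✓
b·c: (-1/3)·(-3/2) = 1/2 ✓; 2 stages ⇒ order 2.

2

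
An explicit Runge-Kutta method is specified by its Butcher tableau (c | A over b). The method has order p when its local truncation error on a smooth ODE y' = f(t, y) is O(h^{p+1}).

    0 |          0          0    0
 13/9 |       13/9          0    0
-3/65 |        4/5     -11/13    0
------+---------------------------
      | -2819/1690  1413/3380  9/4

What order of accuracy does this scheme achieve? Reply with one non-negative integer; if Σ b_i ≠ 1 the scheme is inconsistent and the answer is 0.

b = (-2819/1690, 1413/3380, 9/4)
c = (0, 13/9, -3/65)
Ac = (0, 0, -11/9)
Σ b_i: (-2819/1690)·1 + 1413/3380·1 + 9/4·1 = 1 ✓
b·c: 1413/3380·13/9 + 9/4·(-3/65) = 1/2 ✓
b·c²: 1413/3380·169/81 + 9/4·9/4225 = 66697/76050 ≠ 1/3 ⇒ order 2.
b·Ac: 9/4·(-11/9) = -11/4 ≠ 1/6

2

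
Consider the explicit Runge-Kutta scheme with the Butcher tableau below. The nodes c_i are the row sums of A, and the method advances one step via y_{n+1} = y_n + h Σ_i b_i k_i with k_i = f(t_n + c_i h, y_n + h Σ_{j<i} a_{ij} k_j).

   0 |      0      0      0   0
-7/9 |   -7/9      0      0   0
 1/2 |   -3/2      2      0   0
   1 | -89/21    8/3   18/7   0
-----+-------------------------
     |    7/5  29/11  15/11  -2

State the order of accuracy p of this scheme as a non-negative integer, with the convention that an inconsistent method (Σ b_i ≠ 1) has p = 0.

b = (7/5, 29/11, 15/11, -2)
c = (0, -7/9, 1/2, 1)
Ac = (0, 0, -14/9, -149/189)
Σ b_i: 7/5·1 + 29/11·1 + 15/11·1 + (-2)·1 = 17/5 ≠ 1 ⇒ order 0.

0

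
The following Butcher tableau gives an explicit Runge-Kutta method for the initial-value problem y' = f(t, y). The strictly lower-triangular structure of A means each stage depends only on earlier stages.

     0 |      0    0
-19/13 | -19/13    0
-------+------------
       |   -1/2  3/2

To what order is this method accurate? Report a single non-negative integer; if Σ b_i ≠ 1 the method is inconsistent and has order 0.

b = (-1/2, 3/2)
c = (0, -19/13)
Σ b_i: (-1/2)·1 + 3/2·1 = 1 ✓
b·c: 3/2·(-19/13) = -57/26 ≠ 1/2 ⇒ order 1.

1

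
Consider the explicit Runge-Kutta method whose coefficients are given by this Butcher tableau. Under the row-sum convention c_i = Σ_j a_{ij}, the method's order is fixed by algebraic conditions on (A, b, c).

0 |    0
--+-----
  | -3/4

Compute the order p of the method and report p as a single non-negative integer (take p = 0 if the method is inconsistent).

b = (-3/4)
c = (0)
Σ b_i: (-3/4)·1 = -3/4 ≠ 1 ⇒ order 0.

0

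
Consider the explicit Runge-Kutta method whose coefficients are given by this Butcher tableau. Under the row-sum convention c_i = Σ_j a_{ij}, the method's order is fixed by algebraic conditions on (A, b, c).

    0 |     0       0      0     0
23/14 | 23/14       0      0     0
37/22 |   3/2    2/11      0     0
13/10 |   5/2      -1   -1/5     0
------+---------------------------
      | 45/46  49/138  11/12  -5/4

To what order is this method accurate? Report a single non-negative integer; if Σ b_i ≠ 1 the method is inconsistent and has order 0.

b = (45/46, 49/138, 11/12, -5/4)
c = (0, 23/14, 37/22, 13/10)
Ac = (0, 0, 23/77, -762/385)
Σ b_i: 45/46·1 + 49/138·1 + 11/12·1 + (-5/4)·1 = 1 ✓
b·c: 49/138·23/14 + 11/12·37/22 + (-5/4)·13/10 = 1/2 ✓
b·c²: 49/138·529/196 + 11/12·1369/484 + (-5/4)·169/100 = 633/440 ≠ 1/3 ⇒ order 2.
b·Ac: 11/12·23/77 + (-5/4)·(-762/385) = 2539/924 ≠ 1/6

2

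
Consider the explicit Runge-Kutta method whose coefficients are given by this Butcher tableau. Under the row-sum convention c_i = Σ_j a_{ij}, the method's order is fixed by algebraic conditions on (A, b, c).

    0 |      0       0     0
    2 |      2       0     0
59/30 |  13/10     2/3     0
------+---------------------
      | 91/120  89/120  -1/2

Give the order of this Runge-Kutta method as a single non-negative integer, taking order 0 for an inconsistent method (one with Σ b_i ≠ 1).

2

b = (91/120, 89/120, -1/2)
c = (0, 2, 59/30)
Ac = (0, 0, 4/3)
Σ b_i: 91/120·1 + 89/120·1 + (-1/2)·1 = 1 ✓
b·c: 89/120·2 + (-1/2)·59/30 = 1/2 ✓
b·c²: 89/120·4 + (-1/2)·3481/900 = 1859/1800 ≠ 1/3 ⇒ order 2.
b·Ac: (-1/2)·4/3 = -2/3 ≠ 1/6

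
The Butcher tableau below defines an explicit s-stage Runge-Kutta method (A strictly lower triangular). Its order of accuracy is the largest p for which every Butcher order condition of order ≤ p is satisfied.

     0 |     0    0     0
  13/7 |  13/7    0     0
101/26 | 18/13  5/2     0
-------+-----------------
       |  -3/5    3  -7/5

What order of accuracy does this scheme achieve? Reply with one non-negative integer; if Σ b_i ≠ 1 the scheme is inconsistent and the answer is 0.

1

b = (-3/5, 3, -7/5)
c = (0, 13/7, 101/26)
Ac = (0, 0, 65/14)
Σ b_i: (-3/5)·1 + 3·1 + (-7/5)·1 = 1 ✓
b·c: 3·13/7 + (-7/5)·101/26 = 121/910 ≠ 1/2 ⇒ order 1.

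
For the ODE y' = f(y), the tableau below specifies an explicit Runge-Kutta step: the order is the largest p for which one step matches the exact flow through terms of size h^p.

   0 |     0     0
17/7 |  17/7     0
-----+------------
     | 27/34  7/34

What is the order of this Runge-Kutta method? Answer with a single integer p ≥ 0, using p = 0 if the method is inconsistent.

b = (27/34, 7/34)
c = (0, 17/7)
Σ b_i: 27/34·1 + 7/34·1 = 1 ✓
b·c: 7/34·17/7 = 1/2 ✓; 2 stages ⇒ order 2.

2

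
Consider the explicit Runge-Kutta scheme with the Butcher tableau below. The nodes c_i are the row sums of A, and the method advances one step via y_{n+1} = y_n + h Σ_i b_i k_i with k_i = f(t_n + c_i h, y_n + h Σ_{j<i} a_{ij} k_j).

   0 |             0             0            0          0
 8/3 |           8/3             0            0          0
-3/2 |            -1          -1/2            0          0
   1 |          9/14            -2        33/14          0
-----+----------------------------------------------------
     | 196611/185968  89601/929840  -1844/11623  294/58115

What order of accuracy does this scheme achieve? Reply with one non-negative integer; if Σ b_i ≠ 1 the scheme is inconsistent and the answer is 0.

b = (196611/185968, 89601/929840, -1844/11623, 294/58115)
c = (0, 8/3, -3/2, 1)
Ac = (0, 0, -4/3, -745/84)
Σ b_i: 196611/185968·1 + 89601/929840·1 + (-1844/11623)·1 + 294/58115·1 = 1 ✓
b·c: 89601/929840·8/3 + (-1844/11623)·(-3/2) + 294/58115·1 = 1/2 ✓
b·c²: 89601/929840·64/9 + (-1844/11623)·9/4 + 294/58115·1 = 1/3 ✓
b·Ac: (-1844/11623)·(-4/3) + 294/58115·(-745/84) = 1/6 ✓
b·c³: 89601/929840·512/27 + (-1844/11623)·(-27/8) + 294/58115·1 = 495379/209214 ≠ 1/4 ⇒ order 3.
b·(c∘Ac): (-1844/11623)·2 + 294/58115·(-745/84) = -8419/23246 ≠ 1/8
b·Ac²: (-1844/11623)·(-32/9) + 294/58115·(-4495/504) = 217153/418428 ≠ 1/12
b·A²c: 294/58115·(-22/7) = -924/58115 ≠ 1/24

3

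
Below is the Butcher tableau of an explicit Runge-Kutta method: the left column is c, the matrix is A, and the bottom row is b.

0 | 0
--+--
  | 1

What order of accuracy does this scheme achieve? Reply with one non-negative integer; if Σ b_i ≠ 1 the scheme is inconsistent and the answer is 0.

b = (1)
c = (0)
Σ b_i: 1·1 = 1 ✓; 1 stage ⇒ order 1.

1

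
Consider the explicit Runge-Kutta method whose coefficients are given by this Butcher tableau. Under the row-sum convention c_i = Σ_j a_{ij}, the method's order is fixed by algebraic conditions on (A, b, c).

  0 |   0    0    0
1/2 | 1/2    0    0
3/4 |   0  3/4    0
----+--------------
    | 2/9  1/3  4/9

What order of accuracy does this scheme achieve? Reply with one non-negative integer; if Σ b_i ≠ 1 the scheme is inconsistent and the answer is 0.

3

b = (2/9, 1/3, 4/9)
c = (0, 1/2, 3/4)
Ac = (0, 0, 3/8)
Σ b_i: 2/9·1 + 1/3·1 + 4/9·1 = 1 ✓
b·c: 1/3·1/2 + 4/9·3/4 = 1/2 ✓
b·c²: 1/3·1/4 + 4/9·9/16 = 1/3 ✓
b·Ac: 4/9·3/8 = 1/6 ✓; 3 stages ⇒ order 3.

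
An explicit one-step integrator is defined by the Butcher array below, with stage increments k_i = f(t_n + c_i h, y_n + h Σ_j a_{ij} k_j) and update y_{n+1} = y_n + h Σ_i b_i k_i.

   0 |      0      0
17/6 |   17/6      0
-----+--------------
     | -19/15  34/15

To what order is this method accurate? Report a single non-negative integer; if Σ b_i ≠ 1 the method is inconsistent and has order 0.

1

b = (-19/15, 34/15)
c = (0, 17/6)
Σ b_i: (-19/15)·1 + 34/15·1 = 1 ✓
b·c: 34/15·17/6 = 289/45 ≠ 1/2 ⇒ order 1.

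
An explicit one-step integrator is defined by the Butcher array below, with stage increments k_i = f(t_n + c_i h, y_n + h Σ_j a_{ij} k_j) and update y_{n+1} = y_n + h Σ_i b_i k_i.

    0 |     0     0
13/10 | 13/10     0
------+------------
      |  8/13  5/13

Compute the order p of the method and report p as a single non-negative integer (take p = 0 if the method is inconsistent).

b = (8/13, 5/13)
c = (0, 13/10)
Σ b_i: 8/13·1 + 5/13·1 = 1 ✓
b·c: 5/13·13/10 = 1/2 ✓; 2 stages ⇒ order 2.

2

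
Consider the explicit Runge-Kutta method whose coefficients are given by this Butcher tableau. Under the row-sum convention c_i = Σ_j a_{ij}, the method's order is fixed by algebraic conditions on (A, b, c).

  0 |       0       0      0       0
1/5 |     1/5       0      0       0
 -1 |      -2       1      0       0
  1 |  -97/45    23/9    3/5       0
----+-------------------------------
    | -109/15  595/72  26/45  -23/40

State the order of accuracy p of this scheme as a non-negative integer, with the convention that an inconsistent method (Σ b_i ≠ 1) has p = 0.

b = (-109/15, 595/72, 26/45, -23/40)
c = (0, 1/5, -1, 1)
Ac = (0, 0, 1/5, -4/45)
Σ b_i: (-109/15)·1 + 595/72·1 + 26/45·1 + (-23/40)·1 = 1 ✓
b·c: 595/72·1/5 + 26/45·(-1) + (-23/40)·1 = 1/2 ✓
b·c²: 595/72·1/25 + 26/45·1 + (-23/40)·1 = 1/3 ✓
b·Ac: 26/45·1/5 + (-23/40)·(-4/45) = 1/6 ✓
b·c³: 595/72·1/125 + 26/45·(-1) + (-23/40)·1 = -163/150 ≠ 1/4 ⇒ order 3.
b·(c∘Ac): 26/45·(-1/5) + (-23/40)·(-4/45) = -29/450 ≠ 1/8
b·Ac²: 26/45·1/25 + (-23/40)·158/225 = -571/1500 ≠ 1/12
b·A²c: (-23/40)·3/25 = -69/1000 ≠ 1/24

3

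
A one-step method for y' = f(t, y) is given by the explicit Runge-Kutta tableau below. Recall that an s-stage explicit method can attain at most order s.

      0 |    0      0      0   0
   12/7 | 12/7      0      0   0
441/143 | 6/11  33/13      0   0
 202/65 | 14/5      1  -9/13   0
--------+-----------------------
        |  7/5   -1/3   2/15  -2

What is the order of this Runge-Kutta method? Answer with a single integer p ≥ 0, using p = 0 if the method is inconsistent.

b = (7/5, -1/3, 2/15, -2)
c = (0, 12/7, 441/143, 202/65)
Ac = (0, 0, 396/91, -5475/13013)
Σ b_i: 7/5·1 + (-1/3)·1 + 2/15·1 + (-2)·1 = -4/5 ≠ 1 ⇒ order 0.

0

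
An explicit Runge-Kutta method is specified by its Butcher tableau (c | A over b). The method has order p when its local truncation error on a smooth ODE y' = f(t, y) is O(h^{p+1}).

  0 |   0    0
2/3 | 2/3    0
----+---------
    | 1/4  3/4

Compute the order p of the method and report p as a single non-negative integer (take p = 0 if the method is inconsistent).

2

b = (1/4, 3/4)
c = (0, 2/3)
Σ b_i: 1/4·1 + 3/4·1 = 1 ✓
b·c: 3/4·2/3 = 1/2 ✓; 2 stages ⇒ order 2.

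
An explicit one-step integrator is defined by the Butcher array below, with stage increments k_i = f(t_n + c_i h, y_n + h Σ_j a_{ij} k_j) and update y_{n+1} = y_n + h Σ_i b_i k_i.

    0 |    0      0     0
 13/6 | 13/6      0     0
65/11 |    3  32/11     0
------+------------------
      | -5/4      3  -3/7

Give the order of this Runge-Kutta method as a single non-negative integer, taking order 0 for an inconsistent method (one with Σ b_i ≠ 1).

0

b = (-5/4, 3, -3/7)
c = (0, 13/6, 65/11)
Ac = (0, 0, 208/33)
Σ b_i: (-5/4)·1 + 3·1 + (-3/7)·1 = 37/28 ≠ 1 ⇒ order 0.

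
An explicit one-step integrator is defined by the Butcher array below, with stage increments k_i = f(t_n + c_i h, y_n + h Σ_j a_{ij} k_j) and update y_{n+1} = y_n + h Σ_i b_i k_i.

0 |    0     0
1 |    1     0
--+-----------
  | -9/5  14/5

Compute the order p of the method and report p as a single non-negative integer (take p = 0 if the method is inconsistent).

b = (-9/5, 14/5)
c = (0, 1)
Σ b_i: (-9/5)·1 + 14/5·1 = 1 ✓
b·c: 14/5·1 = 14/5 ≠ 1/2 ⇒ order 1.

1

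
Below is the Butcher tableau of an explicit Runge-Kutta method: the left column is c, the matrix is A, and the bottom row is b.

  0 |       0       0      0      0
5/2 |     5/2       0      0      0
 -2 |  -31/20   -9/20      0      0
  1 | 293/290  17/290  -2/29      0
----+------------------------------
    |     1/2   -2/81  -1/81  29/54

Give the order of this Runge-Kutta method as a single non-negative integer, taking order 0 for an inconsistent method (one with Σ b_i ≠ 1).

b = (1/2, -2/81, -1/81, 29/54)
c = (0, 5/2, -2, 1)
Ac = (0, 0, -9/8, 33/116)
Σ b_i: 1/2·1 + (-2/81)·1 + (-1/81)·1 + 29/54·1 = 1 ✓
b·c: (-2/81)·5/2 + (-1/81)·(-2) + 29/54·1 = 1/2 ✓
b·c²: (-2/81)·25/4 + (-1/81)·4 + 29/54·1 = 1/3 ✓
b·Ac: (-1/81)·(-9/8) + 29/54·33/116 = 1/6 ✓
b·c³: (-2/81)·125/8 + (-1/81)·(-8) + 29/54·1 = 1/4 ✓
b·(c∘Ac): (-1/81)·9/4 + 29/54·33/116 = 1/8 ✓
b·Ac²: (-1/81)·(-45/16) + 29/54·21/232 = 1/12 ✓
b·A²c: 29/54·9/116 = 1/24 ✓; 4 stages ⇒ order 4.

4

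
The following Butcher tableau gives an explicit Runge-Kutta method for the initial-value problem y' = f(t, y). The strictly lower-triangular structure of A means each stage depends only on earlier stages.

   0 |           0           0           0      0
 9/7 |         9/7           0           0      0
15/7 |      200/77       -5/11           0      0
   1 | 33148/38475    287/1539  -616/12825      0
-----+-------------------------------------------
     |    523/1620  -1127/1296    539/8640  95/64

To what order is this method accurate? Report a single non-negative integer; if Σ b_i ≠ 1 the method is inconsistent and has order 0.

4

b = (523/1620, -1127/1296, 539/8640, 95/64)
c = (0, 9/7, 15/7, 1)
Ac = (0, 0, -45/77, 13/95)
Σ b_i: 523/1620·1 + (-1127/1296)·1 + 539/8640·1 + 95/64·1 = 1 ✓
b·c: (-1127/1296)·9/7 + 539/8640·15/7 + 95/64·1 = 1/2 ✓
b·c²: (-1127/1296)·81/49 + 539/8640·225/49 + 95/64·1 = 1/3 ✓
b·Ac: 539/8640·(-45/77) + 95/64·13/95 = 1/6 ✓
b·c³: (-1127/1296)·729/343 + 539/8640·3375/343 + 95/64·1 = 1/4 ✓
b·(c∘Ac): 539/8640·(-675/539) + 95/64·13/95 = 1/8 ✓
b·Ac²: 539/8640·(-405/539) + 95/64·5/57 = 1/12 ✓
b·A²c: 95/64·8/285 = 1/24 ✓; 4 stages ⇒ order 4.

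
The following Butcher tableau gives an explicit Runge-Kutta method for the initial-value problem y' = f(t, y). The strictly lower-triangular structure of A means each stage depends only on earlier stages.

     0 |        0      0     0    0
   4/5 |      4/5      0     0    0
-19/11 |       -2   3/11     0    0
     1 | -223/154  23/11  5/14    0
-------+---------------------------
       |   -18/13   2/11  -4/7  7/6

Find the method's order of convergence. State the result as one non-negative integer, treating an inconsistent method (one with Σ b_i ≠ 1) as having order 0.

b = (-18/13, 2/11, -4/7, 7/6)
c = (0, 4/5, -19/11, 1)
Ac = (0, 0, 12/55, 813/770)
Σ b_i: (-18/13)·1 + 2/11·1 + (-4/7)·1 + 7/6·1 = -3649/6006 ≠ 1 ⇒ order 0.

0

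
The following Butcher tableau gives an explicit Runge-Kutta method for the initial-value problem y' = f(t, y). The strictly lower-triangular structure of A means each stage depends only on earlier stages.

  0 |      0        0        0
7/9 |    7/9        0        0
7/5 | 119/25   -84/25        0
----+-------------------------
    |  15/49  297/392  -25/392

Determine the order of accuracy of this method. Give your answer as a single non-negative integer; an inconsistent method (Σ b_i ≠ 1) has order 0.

3

b = (15/49, 297/392, -25/392)
c = (0, 7/9, 7/5)
Ac = (0, 0, -196/75)
Σ b_i: 15/49·1 + 297/392·1 + (-25/392)·1 = 1 ✓
b·c: 297/392·7/9 + (-25/392)·7/5 = 1/2 ✓
b·c²: 297/392·49/81 + (-25/392)·49/25 = 1/3 ✓
b·Ac: (-25/392)·(-196/75) = 1/6 ✓; 3 stages ⇒ order 3.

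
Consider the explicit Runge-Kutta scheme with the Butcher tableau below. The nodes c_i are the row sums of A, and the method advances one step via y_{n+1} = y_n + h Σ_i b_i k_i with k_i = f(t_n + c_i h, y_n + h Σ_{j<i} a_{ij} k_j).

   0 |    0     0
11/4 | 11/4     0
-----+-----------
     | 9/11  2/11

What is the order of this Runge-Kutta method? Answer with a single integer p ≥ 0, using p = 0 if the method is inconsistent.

2

b = (9/11, 2/11)
c = (0, 11/4)
Σ b_i: 9/11·1 + 2/11·1 = 1 ✓
b·c: 2/11·11/4 = 1/2 ✓; 2 stages ⇒ order 2.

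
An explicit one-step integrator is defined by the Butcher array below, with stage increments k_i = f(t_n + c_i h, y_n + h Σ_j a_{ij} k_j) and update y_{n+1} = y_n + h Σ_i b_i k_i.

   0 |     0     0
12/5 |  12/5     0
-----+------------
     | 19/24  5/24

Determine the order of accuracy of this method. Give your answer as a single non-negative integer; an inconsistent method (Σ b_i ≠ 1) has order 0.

2

b = (19/24, 5/24)
c = (0, 12/5)
Σ b_i: 19/24·1 + 5/24·1 = 1 ✓
b·c: 5/24·12/5 = 1/2 ✓; 2 stages ⇒ order 2.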